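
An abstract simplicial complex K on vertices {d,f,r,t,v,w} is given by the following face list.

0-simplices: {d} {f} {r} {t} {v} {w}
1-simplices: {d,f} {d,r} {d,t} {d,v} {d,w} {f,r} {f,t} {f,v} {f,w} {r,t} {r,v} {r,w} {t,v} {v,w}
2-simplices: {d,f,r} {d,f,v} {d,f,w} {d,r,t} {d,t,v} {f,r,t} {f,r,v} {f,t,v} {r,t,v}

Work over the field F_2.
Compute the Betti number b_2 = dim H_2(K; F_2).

n_0=6 n_1=14 n_2=9  [Z2]
∂1: piv[df,dr,dt,dv,dw] rk=5  ker:fr,ft,fv,fw,rt,rv,rw,tv,vw
∂2: piv[dfr,dfv,dfw,drt,dtv,frt,frv] rk=7  ker:ftv,rtv
b_2=(9−7)−0=2

b_2=2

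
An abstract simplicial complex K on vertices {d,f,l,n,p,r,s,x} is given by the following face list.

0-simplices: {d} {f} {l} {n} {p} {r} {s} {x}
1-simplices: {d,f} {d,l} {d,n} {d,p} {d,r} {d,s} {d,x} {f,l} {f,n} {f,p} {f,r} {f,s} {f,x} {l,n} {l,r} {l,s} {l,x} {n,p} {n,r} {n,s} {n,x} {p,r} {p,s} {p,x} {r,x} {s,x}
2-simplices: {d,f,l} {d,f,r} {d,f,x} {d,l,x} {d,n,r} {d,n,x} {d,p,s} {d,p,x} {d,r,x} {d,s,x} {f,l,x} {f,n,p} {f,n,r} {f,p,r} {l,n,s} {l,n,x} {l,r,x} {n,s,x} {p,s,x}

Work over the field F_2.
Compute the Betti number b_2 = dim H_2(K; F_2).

b_2=2

n_0=8 n_1=26 n_2=19  [Z2]
∂1: piv[df,dl,dn,dp,dr,ds,dx] rk=7  ker:fl,fn,fp,fr,fs,fx,ln,lr,ls,lx,np,nr,ns,nx,pr,ps,px,rx,sx
∂2: piv[dfl,dfr,dfx,dlx,dnr,dnx,dps,dpx,drx,dsx,fnp,fnr,fpr,lns,lnx,lrx,nsx] rk=17  ker:flx,psx
b_2=(19−17)−0=2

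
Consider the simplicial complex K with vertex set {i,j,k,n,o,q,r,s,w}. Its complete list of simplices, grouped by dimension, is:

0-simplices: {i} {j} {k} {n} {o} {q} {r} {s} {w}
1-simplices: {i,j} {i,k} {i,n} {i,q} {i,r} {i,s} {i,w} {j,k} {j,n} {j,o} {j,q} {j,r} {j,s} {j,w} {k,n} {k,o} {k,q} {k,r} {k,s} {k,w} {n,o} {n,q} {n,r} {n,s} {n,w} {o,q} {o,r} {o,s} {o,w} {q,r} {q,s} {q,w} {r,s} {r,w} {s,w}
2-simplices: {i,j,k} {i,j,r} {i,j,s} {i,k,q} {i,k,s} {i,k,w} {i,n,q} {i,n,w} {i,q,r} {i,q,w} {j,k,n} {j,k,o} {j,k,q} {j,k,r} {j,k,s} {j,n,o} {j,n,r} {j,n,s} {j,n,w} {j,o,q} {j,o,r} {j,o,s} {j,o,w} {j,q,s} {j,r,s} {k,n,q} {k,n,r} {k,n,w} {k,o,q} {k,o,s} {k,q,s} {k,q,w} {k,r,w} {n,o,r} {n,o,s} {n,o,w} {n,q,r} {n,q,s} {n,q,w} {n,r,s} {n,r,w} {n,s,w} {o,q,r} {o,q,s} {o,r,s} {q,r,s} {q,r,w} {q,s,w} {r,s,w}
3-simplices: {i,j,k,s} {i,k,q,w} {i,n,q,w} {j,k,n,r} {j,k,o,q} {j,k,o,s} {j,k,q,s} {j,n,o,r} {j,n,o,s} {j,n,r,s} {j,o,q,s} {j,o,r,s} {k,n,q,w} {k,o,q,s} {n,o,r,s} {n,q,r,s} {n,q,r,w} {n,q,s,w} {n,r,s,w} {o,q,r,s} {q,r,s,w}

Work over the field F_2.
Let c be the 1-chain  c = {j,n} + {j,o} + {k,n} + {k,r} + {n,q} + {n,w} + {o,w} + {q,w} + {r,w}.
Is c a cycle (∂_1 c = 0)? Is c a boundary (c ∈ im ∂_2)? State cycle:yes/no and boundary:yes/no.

n_0=9 n_1=35 n_2=49 n_3=21  [Z2]
∂1: piv[ij,ik,in,iq,ir,is,iw,jo] rk=8  ker:jk,jn,jq,jr,js,jw,kn,ko,kq,kr,ks,kw,no,nq,nr,ns,nw,oq,or,os,ow,qr,qs,qw,rs,rw,sw
∂2: piv[ijk,ijr,ijs,ikq,iks,ikw,inq,inw,iqr,iqw,jkn,jko,jkq,jkr,jno,jnr,jns,jnw,joq,jor,jos,jow,jqs,jrs,knq,krw,nsw] rk=27  ker:jks,knr,knw,koq,kos,kqs,kqw,nor,nos,now,nqr,nqs,nqw,nrs,nrw,oqr,oqs,ors,qrs,qrw,qsw,rsw
∂3: piv[ijks,ikqw,inqw,jknr,jkoq,jkos,jkqs,jnor,jnos,jnrs,joqs,jors,knqw,nqrs,nqrw,nqsw,nrsw,oqrs] rk=18  ker:koqs,nors,qrsw
∂1c = 0
c vs im∂2: reduces to 0 ⇒ boundary

cycle:yes boundary:yes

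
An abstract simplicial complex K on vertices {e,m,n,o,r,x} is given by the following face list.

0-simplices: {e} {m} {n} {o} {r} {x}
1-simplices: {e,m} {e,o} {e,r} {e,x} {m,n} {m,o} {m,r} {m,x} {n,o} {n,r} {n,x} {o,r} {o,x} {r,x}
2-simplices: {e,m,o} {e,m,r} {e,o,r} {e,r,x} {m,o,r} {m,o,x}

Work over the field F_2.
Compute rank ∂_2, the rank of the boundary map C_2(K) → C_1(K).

n_0=6 n_1=14 n_2=6  [Z2]
∂1: piv[em,eo,er,ex,mn] rk=5  ker:mo,mr,mx,no,nr,nx,or,ox,rx
∂2: piv[emo,emr,eor,erx,mox] rk=5  ker:mor
rk∂_2=5

rank∂_2=5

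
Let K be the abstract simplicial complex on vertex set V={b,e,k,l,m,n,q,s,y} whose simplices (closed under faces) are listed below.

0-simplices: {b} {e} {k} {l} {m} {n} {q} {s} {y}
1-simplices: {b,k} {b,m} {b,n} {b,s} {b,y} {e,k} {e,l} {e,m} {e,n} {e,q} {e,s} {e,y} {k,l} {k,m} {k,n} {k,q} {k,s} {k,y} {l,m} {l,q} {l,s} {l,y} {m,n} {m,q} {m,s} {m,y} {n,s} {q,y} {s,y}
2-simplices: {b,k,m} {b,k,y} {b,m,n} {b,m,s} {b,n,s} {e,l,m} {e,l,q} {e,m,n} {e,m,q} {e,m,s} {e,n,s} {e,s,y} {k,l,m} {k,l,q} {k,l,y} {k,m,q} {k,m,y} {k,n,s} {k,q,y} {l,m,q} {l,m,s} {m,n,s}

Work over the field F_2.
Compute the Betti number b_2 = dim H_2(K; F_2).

b_2=4

n_0=9 n_1=29 n_2=22  [Z2]
∂1: piv[bk,bm,bn,bs,by,ek,el,eq] rk=8  ker:em,en,es,ey,kl,km,kn,kq,ks,ky,lm,lq,ls,ly,mn,mq,ms,my,ns,qy,sy
∂2: piv[bkm,bky,bmn,bms,bns,elm,elq,emn,emq,ems,esy,klm,klq,kly,kmy,kns,kqy,lms] rk=18  ker:ens,kmq,lmq,mns
b_2=(22−18)−0=4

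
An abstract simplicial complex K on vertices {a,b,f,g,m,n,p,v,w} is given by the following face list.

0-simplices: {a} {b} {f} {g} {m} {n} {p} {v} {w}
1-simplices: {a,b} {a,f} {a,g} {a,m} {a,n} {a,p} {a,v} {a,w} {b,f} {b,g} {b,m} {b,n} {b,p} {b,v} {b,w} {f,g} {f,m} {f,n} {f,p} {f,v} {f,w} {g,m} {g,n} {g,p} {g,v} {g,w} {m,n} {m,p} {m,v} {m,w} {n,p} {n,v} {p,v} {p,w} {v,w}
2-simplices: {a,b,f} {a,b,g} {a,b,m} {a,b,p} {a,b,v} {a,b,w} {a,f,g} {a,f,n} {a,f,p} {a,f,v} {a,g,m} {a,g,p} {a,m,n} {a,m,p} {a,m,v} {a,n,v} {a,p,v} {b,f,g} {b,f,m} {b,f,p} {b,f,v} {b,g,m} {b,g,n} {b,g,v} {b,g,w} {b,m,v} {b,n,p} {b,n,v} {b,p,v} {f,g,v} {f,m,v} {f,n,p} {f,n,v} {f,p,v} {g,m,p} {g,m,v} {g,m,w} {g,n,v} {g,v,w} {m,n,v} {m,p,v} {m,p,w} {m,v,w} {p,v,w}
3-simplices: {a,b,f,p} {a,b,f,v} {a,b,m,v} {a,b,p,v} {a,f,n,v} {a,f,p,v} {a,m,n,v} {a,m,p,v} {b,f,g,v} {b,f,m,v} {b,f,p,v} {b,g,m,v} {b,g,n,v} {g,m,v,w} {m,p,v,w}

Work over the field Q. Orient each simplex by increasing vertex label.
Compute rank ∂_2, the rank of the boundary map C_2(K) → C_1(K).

n_0=9 n_1=35 n_2=44 n_3=15  [Q]
∂1: piv[ab,af,ag,am,an,ap,av,aw] rk=8  ker:bf,bg,bm,bn,bp,bv,bw,fg,fm,fn,fp,fv,fw,gm,gn,gp,gv,gw,mn,mp,mv,mw,np,nv,pv,pw,vw
∂2: piv[abf,abg,abm,abp,abv,abw,afg,afn,afp,afv,agm,agp,amn,amp,amv,anv,apv,bfm,bgn,bgv,bgw,bnp,bnv,gmw,gvw,mpw] rk=26  ker:bfg,bfp,bfv,bgm,bmv,bpv,fgv,fmv,fnp,fnv,fpv,gmp,gmv,gnv,mnv,mpv,mvw,pvw
∂3: piv[abfp,abfv,abmv,abpv,afnv,afpv,amnv,ampv,bfgv,bfmv,bgmv,bgnv,gmvw,mpvw] rk=14  ker:bfpv
rk∂_2=26

rank∂_2=26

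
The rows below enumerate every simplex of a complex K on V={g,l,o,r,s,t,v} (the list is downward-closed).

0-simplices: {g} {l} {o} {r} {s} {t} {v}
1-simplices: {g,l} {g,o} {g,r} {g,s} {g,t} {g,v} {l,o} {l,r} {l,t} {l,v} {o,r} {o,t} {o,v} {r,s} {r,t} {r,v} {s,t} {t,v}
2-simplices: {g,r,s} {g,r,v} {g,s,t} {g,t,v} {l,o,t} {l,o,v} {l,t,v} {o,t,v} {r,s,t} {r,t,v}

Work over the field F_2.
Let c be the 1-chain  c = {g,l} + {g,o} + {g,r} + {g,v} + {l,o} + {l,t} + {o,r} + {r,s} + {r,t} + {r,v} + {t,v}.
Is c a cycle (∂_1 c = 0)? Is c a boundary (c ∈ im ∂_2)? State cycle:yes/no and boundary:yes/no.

n_0=7 n_1=18 n_2=10  [Z2]
∂1: piv[gl,go,gr,gs,gt,gv] rk=6  ker:lo,lr,lt,lv,or,ot,ov,rs,rt,rv,st,tv
∂2: piv[grs,grv,gst,gtv,lot,lov,ltv,rst] rk=8  ker:otv,rtv
∂1c = {l} + {o} + {r} + {s} + {t} + {v}

cycle:no boundary:no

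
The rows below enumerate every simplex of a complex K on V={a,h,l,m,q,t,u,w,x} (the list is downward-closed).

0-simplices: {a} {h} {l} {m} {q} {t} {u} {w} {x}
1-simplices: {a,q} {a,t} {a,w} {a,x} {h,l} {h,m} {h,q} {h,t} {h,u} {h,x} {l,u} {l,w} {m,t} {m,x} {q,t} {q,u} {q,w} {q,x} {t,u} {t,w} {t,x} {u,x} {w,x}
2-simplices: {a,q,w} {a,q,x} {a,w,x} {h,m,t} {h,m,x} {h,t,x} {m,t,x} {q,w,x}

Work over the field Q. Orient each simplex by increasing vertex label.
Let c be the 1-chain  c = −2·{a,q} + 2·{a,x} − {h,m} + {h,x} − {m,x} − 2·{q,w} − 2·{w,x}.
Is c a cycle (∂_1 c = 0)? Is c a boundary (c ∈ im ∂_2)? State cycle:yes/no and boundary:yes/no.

n_0=9 n_1=23 n_2=8  [Q]
∂1: piv[aq,at,aw,ax,hl,hm,hq,hu] rk=8  ker:ht,hx,lu,lw,mt,mx,qt,qu,qw,qx,tu,tw,tx,ux,wx
∂2: piv[aqw,aqx,awx,hmt,hmx,htx] rk=6  ker:mtx,qwx
∂1c = 0
c vs im∂2: reduces to 0 ⇒ boundary

cycle:yes boundary:yes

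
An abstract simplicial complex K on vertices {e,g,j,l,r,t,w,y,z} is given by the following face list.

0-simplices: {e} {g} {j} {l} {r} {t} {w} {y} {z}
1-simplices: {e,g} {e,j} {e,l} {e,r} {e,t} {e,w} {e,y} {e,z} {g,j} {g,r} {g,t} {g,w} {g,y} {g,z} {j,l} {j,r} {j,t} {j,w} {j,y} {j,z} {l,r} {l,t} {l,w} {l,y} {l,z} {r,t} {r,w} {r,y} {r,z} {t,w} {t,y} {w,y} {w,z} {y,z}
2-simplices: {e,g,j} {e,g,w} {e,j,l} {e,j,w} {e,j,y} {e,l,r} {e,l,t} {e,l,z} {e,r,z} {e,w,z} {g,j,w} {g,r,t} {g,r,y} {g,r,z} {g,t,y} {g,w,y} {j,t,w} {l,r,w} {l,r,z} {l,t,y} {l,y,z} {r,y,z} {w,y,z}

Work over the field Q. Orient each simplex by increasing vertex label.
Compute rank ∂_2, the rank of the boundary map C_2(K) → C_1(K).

n_0=9 n_1=34 n_2=23  [Q]
∂1: piv[eg,ej,el,er,et,ew,ey,ez] rk=8  ker:gj,gr,gt,gw,gy,gz,jl,jr,jt,jw,jy,jz,lr,lt,lw,ly,lz,rt,rw,ry,rz,tw,ty,wy,wz,yz
∂2: piv[egj,egw,ejl,ejw,ejy,elr,elt,elz,erz,ewz,grt,gry,grz,gty,gwy,jtw,lrw,lty,lyz,ryz,wyz] rk=21  ker:gjw,lrz
rk∂_2=21

rank∂_2=21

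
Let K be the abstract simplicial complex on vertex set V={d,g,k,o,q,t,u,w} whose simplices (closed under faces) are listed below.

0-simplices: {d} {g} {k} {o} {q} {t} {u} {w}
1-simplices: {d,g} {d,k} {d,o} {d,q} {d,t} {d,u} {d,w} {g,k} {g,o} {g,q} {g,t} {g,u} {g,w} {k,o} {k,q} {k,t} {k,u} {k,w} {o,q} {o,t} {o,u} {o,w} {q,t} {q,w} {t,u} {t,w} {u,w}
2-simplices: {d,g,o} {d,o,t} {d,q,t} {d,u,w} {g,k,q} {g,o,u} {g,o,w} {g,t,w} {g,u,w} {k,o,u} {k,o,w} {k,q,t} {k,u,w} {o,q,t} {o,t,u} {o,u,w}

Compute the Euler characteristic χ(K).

χ(K)=-3

n_0=8 n_1=27 n_2=16
χ=+8−27+16=-3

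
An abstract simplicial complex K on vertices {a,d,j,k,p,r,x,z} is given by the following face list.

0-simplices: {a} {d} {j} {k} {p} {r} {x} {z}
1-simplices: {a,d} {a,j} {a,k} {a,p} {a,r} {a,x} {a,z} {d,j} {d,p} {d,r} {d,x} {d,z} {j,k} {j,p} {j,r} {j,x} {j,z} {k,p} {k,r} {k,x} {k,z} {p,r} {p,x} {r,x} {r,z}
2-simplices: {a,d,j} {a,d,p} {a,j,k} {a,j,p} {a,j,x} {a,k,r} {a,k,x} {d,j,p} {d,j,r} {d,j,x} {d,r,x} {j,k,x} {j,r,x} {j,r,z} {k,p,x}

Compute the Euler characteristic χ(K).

χ(K)=-2

n_0=8 n_1=25 n_2=15
χ=+8−25+15=-2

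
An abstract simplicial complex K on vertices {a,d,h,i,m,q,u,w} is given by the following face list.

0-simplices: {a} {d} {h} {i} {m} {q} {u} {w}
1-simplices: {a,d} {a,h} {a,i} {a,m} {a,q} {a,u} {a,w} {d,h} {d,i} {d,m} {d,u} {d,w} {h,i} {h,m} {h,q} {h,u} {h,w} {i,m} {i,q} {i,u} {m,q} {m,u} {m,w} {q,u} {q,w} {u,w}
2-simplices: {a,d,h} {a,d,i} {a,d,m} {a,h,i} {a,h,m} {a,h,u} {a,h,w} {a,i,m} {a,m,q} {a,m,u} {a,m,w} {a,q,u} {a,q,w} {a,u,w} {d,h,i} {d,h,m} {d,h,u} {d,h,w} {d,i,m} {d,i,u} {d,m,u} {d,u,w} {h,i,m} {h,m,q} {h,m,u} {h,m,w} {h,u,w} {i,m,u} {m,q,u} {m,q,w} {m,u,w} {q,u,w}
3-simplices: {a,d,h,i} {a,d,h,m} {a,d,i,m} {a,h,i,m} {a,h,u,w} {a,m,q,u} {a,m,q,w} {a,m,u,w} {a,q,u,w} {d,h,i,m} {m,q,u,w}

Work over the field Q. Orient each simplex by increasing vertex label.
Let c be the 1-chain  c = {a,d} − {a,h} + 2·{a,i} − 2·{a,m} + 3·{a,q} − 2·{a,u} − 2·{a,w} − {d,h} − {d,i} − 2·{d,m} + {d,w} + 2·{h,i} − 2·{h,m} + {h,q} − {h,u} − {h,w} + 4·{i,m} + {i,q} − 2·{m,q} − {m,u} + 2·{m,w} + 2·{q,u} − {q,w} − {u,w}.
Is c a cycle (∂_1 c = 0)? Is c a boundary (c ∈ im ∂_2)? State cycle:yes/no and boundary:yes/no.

n_0=8 n_1=26 n_2=32 n_3=11  [Q]
∂1: piv[ad,ah,ai,am,aq,au,aw] rk=7  ker:dh,di,dm,du,dw,hi,hm,hq,hu,hw,im,iq,iu,mq,mu,mw,qu,qw,uw
∂2: piv[adh,adi,adm,ahi,ahm,ahu,ahw,aim,amq,amu,amw,aqu,aqw,auw,dhu,dhw,diu,hmq] rk=18  ker:dhi,dhm,dim,dmu,duw,him,hmu,hmw,huw,imu,mqu,mqw,muw,quw
∂3: piv[adhi,adhm,adim,ahim,ahuw,amqu,amqw,amuw,aquw] rk=9  ker:dhim,mquw
∂1c = {a} + 4·{d} − {h} − 2·{i} − {m} + 2·{q} − {u} − 2·{w}

cycle:no boundary:no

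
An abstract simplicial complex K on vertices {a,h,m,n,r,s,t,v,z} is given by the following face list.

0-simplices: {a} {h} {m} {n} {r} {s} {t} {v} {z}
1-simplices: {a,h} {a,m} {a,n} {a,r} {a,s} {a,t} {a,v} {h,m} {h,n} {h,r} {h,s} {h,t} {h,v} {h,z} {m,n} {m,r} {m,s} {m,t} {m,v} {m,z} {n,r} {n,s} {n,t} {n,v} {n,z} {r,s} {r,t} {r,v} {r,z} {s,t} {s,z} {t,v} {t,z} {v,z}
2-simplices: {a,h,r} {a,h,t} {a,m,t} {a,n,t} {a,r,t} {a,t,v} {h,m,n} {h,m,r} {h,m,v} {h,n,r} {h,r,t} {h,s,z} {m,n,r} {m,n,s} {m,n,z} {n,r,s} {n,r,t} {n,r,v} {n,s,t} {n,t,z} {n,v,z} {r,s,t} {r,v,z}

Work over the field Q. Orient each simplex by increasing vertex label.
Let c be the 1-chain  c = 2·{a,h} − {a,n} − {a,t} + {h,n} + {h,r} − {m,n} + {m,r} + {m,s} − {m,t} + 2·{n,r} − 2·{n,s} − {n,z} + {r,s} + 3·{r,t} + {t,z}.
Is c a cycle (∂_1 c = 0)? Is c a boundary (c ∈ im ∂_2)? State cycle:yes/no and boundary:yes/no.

cycle:yes boundary:no

n_0=9 n_1=34 n_2=23  [Q]
∂1: piv[ah,am,an,ar,as,at,av,hz] rk=8  ker:hm,hn,hr,hs,ht,hv,mn,mr,ms,mt,mv,mz,nr,ns,nt,nv,nz,rs,rt,rv,rz,st,sz,tv,tz,vz
∂2: piv[ahr,aht,amt,ant,art,atv,hmn,hmr,hmv,hnr,hsz,mns,mnz,nrs,nrt,nrv,nst,ntz,nvz,rvz] rk=20  ker:hrt,mnr,rst
∂1c = 0
c vs im∂2: residual ≠ 0 ⇒ not boundary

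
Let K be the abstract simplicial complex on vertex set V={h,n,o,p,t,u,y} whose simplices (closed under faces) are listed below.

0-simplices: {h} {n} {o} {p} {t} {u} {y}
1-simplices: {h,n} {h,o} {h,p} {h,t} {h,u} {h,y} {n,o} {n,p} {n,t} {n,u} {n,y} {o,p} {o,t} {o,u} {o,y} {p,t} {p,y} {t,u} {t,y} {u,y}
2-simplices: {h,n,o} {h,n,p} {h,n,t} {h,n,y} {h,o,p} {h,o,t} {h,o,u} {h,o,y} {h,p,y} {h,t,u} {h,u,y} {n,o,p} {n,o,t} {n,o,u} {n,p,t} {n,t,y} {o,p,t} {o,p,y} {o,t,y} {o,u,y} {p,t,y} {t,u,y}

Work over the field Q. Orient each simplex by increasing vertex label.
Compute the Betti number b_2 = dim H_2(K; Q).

b_2=8

n_0=7 n_1=20 n_2=22  [Q]
∂1: piv[hn,ho,hp,ht,hu,hy] rk=6  ker:no,np,nt,nu,ny,op,ot,ou,oy,pt,py,tu,ty,uy
∂2: piv[hno,hnp,hnt,hny,hop,hot,hou,hoy,hpy,htu,huy,nou,npt,nty] rk=14  ker:nop,not,opt,opy,oty,ouy,pty,tuy
b_2=(22−14)−0=8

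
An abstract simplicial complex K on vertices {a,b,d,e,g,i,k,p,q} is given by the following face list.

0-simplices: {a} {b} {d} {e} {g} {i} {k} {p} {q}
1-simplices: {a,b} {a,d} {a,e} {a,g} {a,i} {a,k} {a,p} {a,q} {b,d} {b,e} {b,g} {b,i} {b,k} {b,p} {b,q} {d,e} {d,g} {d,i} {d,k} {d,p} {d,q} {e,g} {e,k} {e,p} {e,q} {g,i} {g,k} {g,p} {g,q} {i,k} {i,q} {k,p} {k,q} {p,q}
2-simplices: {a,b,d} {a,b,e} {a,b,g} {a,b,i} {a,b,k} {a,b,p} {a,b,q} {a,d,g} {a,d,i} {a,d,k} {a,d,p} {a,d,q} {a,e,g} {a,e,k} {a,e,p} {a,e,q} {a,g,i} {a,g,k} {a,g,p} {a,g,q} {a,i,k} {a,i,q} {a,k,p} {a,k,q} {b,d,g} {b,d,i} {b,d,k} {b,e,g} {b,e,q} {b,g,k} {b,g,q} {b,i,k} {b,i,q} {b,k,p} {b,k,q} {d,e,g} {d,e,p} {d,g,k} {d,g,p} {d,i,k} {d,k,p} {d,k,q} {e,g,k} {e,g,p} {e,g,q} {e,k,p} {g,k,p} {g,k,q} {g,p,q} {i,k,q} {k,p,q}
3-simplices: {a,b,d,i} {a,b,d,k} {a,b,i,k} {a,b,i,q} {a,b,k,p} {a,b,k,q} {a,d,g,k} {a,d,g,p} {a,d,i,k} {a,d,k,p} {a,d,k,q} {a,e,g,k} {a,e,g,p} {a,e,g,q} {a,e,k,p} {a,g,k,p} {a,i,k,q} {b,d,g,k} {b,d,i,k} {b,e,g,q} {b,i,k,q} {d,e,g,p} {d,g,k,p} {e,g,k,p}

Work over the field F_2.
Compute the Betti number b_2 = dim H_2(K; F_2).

b_2=5

n_0=9 n_1=34 n_2=51 n_3=24  [Z2]
∂1: piv[ab,ad,ae,ag,ai,ak,ap,aq] rk=8  ker:bd,be,bg,bi,bk,bp,bq,de,dg,di,dk,dp,dq,eg,ek,ep,eq,gi,gk,gp,gq,ik,iq,kp,kq,pq
∂2: piv[abd,abe,abg,abi,abk,abp,abq,adg,adi,adk,adp,adq,aeg,aek,aep,aeq,agi,agk,agp,agq,aik,aiq,akp,akq,deg,gpq] rk=26  ker:bdg,bdi,bdk,beg,beq,bgk,bgq,bik,biq,bkp,bkq,dep,dgk,dgp,dik,dkp,dkq,egk,egp,egq,ekp,gkp,gkq,ikq,kpq
∂3: piv[abdi,abdk,abik,abiq,abkp,abkq,adgk,adgp,adik,adkp,adkq,aegk,aegp,aegq,aekp,agkp,aikq,bdgk,begq,degp] rk=20  ker:bdik,bikq,dgkp,egkp
b_2=(51−26)−20=5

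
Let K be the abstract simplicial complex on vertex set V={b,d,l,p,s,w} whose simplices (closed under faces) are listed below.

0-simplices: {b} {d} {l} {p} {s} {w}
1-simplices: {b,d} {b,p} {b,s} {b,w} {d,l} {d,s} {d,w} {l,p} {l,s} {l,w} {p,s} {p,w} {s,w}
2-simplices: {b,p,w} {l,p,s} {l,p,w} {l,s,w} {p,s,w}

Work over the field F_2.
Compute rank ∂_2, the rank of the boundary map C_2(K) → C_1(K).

n_0=6 n_1=13 n_2=5  [Z2]
∂1: piv[bd,bp,bs,bw,dl] rk=5  ker:ds,dw,lp,ls,lw,ps,pw,sw
∂2: piv[bpw,lps,lpw,lsw] rk=4  ker:psw
rk∂_2=4

rank∂_2=4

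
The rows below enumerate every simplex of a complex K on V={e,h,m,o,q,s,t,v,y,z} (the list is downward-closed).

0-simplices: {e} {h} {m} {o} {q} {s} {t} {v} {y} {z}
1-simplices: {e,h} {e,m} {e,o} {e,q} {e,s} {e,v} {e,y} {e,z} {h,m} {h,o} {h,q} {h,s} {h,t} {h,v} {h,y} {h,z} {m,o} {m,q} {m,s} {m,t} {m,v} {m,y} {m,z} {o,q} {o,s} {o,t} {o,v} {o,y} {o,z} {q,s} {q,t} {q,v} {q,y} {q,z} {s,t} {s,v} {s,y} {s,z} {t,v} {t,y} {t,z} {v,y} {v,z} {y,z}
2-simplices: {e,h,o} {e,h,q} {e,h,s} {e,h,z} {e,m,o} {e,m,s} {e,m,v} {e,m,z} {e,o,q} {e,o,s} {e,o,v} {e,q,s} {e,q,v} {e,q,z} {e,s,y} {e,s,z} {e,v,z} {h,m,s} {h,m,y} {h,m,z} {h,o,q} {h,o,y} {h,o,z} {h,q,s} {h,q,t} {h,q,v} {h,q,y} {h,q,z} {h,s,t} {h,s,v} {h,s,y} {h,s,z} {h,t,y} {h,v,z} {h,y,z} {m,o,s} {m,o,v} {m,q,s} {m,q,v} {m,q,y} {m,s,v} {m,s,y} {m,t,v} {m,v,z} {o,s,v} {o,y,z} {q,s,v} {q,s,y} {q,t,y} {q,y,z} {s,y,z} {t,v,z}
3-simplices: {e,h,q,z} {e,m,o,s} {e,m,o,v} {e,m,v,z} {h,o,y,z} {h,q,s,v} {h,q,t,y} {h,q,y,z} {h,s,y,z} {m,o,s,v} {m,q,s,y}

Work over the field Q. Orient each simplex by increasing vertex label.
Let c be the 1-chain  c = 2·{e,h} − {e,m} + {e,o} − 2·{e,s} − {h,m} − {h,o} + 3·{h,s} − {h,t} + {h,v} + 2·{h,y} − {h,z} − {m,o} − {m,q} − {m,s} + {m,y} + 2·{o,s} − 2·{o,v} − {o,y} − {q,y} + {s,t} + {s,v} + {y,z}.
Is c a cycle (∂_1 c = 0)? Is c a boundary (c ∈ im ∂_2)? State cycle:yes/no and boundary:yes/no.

cycle:yes boundary:yes

n_0=10 n_1=44 n_2=52 n_3=11  [Q]
∂1: piv[eh,em,eo,eq,es,ev,ey,ez,ht] rk=9  ker:hm,ho,hq,hs,hv,hy,hz,mo,mq,ms,mt,mv,my,mz,oq,os,ot,ov,oy,oz,qs,qt,qv,qy,qz,st,sv,sy,sz,tv,ty,tz,vy,vz,yz
∂2: piv[eho,ehq,ehs,ehz,emo,ems,emv,emz,eoq,eos,eov,eqs,eqv,eqz,esy,esz,evz,hms,hmy,hoy,hoz,hqt,hqv,hqy,hst,hsv,hsy,hty,hyz,mqs,mtv,tvz] rk=32  ker:hmz,hoq,hqs,hqz,hsz,hvz,mos,mov,mqv,mqy,msv,msy,mvz,osv,oyz,qsv,qsy,qty,qyz,syz
∂3: piv[ehqz,emos,emov,emvz,hoyz,hqsv,hqty,hqyz,hsyz,mosv,mqsy] rk=11
∂1c = 0
c vs im∂2: reduces to 0 ⇒ boundary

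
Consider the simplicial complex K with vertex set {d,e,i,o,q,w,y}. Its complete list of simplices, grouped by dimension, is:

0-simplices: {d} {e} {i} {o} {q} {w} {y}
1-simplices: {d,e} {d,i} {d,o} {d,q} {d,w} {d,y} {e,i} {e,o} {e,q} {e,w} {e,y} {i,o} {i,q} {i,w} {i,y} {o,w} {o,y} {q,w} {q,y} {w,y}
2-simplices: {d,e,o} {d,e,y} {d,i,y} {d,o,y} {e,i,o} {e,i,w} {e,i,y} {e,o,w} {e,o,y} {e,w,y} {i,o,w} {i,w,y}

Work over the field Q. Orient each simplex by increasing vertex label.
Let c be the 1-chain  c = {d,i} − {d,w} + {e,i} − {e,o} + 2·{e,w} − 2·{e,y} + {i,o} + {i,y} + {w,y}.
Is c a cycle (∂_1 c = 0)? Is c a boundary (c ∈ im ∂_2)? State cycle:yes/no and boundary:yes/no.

cycle:yes boundary:no

n_0=7 n_1=20 n_2=12  [Q]
∂1: piv[de,di,do,dq,dw,dy] rk=6  ker:ei,eo,eq,ew,ey,io,iq,iw,iy,ow,oy,qw,qy,wy
∂2: piv[deo,dey,diy,doy,eio,eiw,eiy,eow,ewy] rk=9  ker:eoy,iow,iwy
∂1c = 0
c vs im∂2: residual ≠ 0 ⇒ not boundary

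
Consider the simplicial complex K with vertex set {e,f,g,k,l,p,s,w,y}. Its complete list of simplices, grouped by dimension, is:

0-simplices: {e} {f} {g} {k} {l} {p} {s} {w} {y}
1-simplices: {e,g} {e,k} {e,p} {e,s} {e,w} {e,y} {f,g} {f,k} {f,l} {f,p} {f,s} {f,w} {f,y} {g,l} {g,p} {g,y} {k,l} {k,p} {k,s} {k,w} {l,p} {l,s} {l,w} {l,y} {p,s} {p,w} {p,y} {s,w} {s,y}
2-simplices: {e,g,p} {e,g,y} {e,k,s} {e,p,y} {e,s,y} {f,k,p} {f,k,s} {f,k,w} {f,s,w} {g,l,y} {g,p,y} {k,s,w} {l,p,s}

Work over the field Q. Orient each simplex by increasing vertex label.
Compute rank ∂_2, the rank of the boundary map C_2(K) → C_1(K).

n_0=9 n_1=29 n_2=13  [Q]
∂1: piv[eg,ek,ep,es,ew,ey,fg,fl] rk=8  ker:fk,fp,fs,fw,fy,gl,gp,gy,kl,kp,ks,kw,lp,ls,lw,ly,ps,pw,py,sw,sy
∂2: piv[egp,egy,eks,epy,esy,fkp,fks,fkw,fsw,gly,lps] rk=11  ker:gpy,ksw
rk∂_2=11

rank∂_2=11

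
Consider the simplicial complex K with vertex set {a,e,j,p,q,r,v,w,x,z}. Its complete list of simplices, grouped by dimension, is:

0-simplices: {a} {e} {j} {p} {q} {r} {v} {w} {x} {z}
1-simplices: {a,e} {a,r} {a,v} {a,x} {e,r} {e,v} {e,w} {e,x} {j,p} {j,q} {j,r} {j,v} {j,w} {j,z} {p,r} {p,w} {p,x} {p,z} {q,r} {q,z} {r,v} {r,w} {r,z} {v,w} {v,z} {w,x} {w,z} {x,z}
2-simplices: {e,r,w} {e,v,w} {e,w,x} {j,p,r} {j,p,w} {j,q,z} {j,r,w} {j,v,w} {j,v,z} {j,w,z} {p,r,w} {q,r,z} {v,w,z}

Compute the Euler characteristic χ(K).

n_0=10 n_1=28 n_2=13
χ=+10−28+13=-5

χ(K)=-5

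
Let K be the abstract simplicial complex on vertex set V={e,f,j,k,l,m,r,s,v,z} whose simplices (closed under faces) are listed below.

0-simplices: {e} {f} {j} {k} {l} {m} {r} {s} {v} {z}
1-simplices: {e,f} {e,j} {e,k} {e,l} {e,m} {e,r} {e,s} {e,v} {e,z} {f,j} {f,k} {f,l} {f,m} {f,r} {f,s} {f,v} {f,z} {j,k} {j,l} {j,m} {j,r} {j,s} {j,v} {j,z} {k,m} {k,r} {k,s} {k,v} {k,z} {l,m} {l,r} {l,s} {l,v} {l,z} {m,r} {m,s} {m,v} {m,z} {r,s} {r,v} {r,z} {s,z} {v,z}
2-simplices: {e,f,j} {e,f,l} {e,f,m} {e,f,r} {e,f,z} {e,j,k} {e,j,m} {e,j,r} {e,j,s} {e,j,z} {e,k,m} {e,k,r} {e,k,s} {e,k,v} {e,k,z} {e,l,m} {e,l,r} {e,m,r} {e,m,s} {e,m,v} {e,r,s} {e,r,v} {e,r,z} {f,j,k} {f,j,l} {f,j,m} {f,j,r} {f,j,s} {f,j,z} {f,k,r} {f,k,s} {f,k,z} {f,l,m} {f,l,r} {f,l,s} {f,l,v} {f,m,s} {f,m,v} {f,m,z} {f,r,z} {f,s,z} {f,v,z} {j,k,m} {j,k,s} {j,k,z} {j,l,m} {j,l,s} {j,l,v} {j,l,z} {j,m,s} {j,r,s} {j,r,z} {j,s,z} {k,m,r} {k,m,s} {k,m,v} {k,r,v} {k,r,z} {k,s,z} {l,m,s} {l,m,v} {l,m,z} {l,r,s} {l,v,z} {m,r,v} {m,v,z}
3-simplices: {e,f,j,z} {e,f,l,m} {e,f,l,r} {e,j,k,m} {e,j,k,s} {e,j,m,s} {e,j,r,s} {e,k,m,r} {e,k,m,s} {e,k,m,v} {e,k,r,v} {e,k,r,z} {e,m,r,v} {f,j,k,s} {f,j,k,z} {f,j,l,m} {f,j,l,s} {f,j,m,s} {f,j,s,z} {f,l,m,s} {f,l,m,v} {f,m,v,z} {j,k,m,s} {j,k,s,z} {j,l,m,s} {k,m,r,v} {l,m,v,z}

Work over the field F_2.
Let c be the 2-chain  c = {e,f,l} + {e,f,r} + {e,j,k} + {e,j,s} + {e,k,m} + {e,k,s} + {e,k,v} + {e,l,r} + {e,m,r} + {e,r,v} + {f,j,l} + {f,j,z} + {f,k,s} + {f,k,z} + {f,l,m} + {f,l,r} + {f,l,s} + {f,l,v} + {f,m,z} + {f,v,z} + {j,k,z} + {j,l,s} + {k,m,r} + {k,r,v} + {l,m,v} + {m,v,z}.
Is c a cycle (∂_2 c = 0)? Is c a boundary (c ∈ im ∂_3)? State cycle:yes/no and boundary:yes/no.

cycle:yes boundary:yes

n_0=10 n_1=43 n_2=66 n_3=27  [Z2]
∂1: piv[ef,ej,ek,el,em,er,es,ev,ez] rk=9  ker:fj,fk,fl,fm,fr,fs,fv,fz,jk,jl,jm,jr,js,jv,jz,km,kr,ks,kv,kz,lm,lr,ls,lv,lz,mr,ms,mv,mz,rs,rv,rz,sz,vz
∂2: piv[efj,efl,efm,efr,efz,ejk,ejm,ejr,ejs,ejz,ekm,ekr,eks,ekv,ekz,elm,elr,emr,ems,emv,ers,erv,erz,fjk,fjl,fjs,fls,flv,fmv,fmz,fsz,fvz,jlv,jlz] rk=34  ker:fjm,fjr,fjz,fkr,fks,fkz,flm,flr,fms,frz,jkm,jks,jkz,jlm,jls,jms,jrs,jrz,jsz,kmr,kms,kmv,krv,krz,ksz,lms,lmv,lmz,lrs,lvz,mrv,mvz
∂3: piv[efjz,eflm,eflr,ejkm,ejks,ejms,ejrs,ekmr,ekms,ekmv,ekrv,ekrz,emrv,fjks,fjkz,fjlm,fjls,fjms,fjsz,flms,flmv,fmvz,jksz,lmvz] rk=24  ker:jkms,jlms,kmrv
∂2c = 0
c vs im∂3: reduces to 0 ⇒ boundary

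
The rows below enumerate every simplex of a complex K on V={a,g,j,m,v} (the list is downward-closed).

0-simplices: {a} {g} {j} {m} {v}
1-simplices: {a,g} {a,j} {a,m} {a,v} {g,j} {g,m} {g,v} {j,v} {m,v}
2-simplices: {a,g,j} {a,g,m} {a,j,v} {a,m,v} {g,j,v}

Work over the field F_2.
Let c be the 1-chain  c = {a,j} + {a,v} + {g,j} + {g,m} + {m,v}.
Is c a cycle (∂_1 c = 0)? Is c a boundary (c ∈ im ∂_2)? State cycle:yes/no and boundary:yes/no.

cycle:yes boundary:yes

n_0=5 n_1=9 n_2=5  [Z2]
∂1: piv[ag,aj,am,av] rk=4  ker:gj,gm,gv,jv,mv
∂2: piv[agj,agm,ajv,amv,gjv] rk=5
∂1c = 0
c vs im∂2: reduces to 0 ⇒ boundary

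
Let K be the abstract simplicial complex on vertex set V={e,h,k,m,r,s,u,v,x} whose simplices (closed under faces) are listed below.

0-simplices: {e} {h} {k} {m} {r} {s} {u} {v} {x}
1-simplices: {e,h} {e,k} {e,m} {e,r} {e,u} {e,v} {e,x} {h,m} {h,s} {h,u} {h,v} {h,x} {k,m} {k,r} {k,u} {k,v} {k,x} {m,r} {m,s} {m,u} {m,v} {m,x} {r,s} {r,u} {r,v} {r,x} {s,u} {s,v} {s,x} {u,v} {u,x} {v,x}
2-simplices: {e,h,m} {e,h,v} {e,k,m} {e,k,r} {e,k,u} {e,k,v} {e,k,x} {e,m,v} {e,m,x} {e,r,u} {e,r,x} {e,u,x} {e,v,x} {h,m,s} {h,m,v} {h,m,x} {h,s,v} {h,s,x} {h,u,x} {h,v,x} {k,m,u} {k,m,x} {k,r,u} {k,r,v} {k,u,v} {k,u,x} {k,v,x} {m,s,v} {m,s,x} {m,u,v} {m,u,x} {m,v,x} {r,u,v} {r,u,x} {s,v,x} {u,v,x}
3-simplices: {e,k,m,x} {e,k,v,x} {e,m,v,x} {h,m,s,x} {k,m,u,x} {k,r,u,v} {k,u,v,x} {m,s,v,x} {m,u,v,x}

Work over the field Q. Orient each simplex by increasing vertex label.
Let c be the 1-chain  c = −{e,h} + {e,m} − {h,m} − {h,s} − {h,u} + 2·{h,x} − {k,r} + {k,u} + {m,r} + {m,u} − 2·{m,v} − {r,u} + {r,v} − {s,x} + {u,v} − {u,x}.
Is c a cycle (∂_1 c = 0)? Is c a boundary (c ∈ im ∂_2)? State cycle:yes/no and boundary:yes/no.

cycle:yes boundary:no

n_0=9 n_1=32 n_2=36 n_3=9  [Q]
∂1: piv[eh,ek,em,er,eu,ev,ex,hs] rk=8  ker:hm,hu,hv,hx,km,kr,ku,kv,kx,mr,ms,mu,mv,mx,rs,ru,rv,rx,su,sv,sx,uv,ux,vx
∂2: piv[ehm,ehv,ekm,ekr,eku,ekv,ekx,emv,emx,eru,erx,eux,evx,hms,hmx,hsv,hsx,hux,kmu,krv,kuv] rk=21  ker:hmv,hvx,kmx,kru,kux,kvx,msv,msx,muv,mux,mvx,ruv,rux,svx,uvx
∂3: piv[ekmx,ekvx,emvx,hmsx,kmux,kruv,kuvx,msvx,muvx] rk=9
∂1c = 0
c vs im∂2: residual ≠ 0 ⇒ not boundary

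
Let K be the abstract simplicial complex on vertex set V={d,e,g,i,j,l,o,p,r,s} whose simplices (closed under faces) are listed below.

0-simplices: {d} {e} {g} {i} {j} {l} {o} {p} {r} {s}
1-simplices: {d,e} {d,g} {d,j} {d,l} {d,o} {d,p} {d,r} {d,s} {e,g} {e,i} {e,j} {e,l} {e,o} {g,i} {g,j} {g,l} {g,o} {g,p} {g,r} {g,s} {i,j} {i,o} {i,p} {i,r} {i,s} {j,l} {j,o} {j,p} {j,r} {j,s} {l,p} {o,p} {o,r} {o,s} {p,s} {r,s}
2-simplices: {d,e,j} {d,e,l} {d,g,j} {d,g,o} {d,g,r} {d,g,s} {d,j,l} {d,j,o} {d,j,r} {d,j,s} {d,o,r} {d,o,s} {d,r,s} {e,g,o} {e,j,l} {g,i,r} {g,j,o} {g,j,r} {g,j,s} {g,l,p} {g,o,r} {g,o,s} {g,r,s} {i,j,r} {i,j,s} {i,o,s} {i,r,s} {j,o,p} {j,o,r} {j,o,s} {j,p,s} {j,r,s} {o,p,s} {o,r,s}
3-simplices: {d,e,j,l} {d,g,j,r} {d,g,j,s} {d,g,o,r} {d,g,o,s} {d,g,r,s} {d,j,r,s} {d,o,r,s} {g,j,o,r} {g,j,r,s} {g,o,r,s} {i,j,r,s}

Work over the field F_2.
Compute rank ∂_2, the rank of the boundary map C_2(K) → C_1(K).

rank∂_2=21

n_0=10 n_1=36 n_2=34 n_3=12  [Z2]
∂1: piv[de,dg,dj,dl,do,dp,dr,ds,ei] rk=9  ker:eg,ej,el,eo,gi,gj,gl,go,gp,gr,gs,ij,io,ip,ir,is,jl,jo,jp,jr,js,lp,op,or,os,ps,rs
∂2: piv[dej,del,dgj,dgo,dgr,dgs,djl,djo,djr,djs,dor,dos,drs,ego,gir,glp,ijr,ijs,ios,jop,jps] rk=21  ker:ejl,gjo,gjr,gjs,gor,gos,grs,irs,jor,jos,jrs,ops,ors
∂3: piv[dejl,dgjr,dgjs,dgor,dgos,dgrs,djrs,dors,gjor,ijrs] rk=10  ker:gjrs,gors
rk∂_2=21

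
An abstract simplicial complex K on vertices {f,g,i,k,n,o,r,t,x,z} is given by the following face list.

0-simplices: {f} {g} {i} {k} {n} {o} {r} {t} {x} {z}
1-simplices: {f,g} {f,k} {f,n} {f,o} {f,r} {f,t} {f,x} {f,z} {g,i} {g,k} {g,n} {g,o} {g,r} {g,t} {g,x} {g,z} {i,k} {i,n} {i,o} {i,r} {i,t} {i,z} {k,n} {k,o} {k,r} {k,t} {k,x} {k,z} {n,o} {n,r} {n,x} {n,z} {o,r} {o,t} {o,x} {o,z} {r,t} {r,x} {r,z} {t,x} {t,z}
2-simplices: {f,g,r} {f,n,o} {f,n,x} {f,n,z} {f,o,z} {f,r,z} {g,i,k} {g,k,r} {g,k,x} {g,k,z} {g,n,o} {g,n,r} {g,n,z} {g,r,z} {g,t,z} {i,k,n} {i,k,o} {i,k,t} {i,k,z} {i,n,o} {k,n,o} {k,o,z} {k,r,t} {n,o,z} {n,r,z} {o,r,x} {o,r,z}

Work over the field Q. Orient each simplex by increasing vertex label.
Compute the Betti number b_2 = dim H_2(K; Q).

b_2=3

n_0=10 n_1=41 n_2=27  [Q]
∂1: piv[fg,fk,fn,fo,fr,ft,fx,fz,gi] rk=9  ker:gk,gn,go,gr,gt,gx,gz,ik,in,io,ir,it,iz,kn,ko,kr,kt,kx,kz,no,nr,nx,nz,or,ot,ox,oz,rt,rx,rz,tx,tz
∂2: piv[fgr,fno,fnx,fnz,foz,frz,gik,gkr,gkx,gkz,gno,gnr,gnz,grz,gtz,ikn,iko,ikt,ikz,ino,koz,krt,orx,orz] rk=24  ker:kno,noz,nrz
b_2=(27−24)−0=3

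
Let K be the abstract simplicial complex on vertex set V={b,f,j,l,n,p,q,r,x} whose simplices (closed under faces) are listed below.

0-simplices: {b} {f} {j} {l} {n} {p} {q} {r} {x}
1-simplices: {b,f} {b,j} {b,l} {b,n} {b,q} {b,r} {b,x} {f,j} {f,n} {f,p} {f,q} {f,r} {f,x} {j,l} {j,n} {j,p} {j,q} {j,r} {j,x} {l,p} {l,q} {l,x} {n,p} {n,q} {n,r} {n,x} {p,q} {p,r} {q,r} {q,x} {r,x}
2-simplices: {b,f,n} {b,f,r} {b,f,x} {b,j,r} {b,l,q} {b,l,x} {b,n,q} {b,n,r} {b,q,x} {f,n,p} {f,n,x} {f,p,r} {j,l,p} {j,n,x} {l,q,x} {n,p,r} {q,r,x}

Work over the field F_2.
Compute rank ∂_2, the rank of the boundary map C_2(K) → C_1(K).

rank∂_2=15

n_0=9 n_1=31 n_2=17  [Z2]
∂1: piv[bf,bj,bl,bn,bq,br,bx,fp] rk=8  ker:fj,fn,fq,fr,fx,jl,jn,jp,jq,jr,jx,lp,lq,lx,np,nq,nr,nx,pq,pr,qr,qx,rx
∂2: piv[bfn,bfr,bfx,bjr,blq,blx,bnq,bnr,bqx,fnp,fnx,fpr,jlp,jnx,qrx] rk=15  ker:lqx,npr
rk∂_2=15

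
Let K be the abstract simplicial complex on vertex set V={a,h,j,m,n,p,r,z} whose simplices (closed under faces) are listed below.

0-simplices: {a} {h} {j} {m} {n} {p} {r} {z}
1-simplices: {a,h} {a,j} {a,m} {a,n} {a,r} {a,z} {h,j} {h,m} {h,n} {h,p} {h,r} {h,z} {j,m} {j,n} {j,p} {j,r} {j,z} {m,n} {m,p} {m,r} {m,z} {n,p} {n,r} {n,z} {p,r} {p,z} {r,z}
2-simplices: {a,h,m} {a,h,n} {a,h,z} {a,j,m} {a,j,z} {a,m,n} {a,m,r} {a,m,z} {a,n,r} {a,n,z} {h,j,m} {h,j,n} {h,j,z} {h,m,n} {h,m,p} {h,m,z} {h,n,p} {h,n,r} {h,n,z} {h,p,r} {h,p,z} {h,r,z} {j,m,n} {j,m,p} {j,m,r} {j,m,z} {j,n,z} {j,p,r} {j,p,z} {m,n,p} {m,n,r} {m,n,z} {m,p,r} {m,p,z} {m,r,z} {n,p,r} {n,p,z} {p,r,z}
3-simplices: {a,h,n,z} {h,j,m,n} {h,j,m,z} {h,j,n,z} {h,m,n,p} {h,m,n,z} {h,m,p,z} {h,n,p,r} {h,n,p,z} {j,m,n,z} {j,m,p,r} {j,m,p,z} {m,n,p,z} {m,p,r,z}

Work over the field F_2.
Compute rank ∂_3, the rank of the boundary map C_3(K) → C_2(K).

n_0=8 n_1=27 n_2=38 n_3=14  [Z2]
∂1: piv[ah,aj,am,an,ar,az,hp] rk=7  ker:hj,hm,hn,hr,hz,jm,jn,jp,jr,jz,mn,mp,mr,mz,np,nr,nz,pr,pz,rz
∂2: piv[ahm,ahn,ahz,ajm,ajz,amn,amr,amz,anr,anz,hjm,hjn,hmp,hnp,hnr,hpr,hpz,hrz,jmp,jmr] rk=20  ker:hjz,hmn,hmz,hnz,jmn,jmz,jnz,jpr,jpz,mnp,mnr,mnz,mpr,mpz,mrz,npr,npz,prz
∂3: piv[ahnz,hjmn,hjmz,hjnz,hmnp,hmnz,hmpz,hnpr,hnpz,jmpr,jmpz,mprz] rk=12  ker:jmnz,mnpz
rk∂_3=12

rank∂_3=12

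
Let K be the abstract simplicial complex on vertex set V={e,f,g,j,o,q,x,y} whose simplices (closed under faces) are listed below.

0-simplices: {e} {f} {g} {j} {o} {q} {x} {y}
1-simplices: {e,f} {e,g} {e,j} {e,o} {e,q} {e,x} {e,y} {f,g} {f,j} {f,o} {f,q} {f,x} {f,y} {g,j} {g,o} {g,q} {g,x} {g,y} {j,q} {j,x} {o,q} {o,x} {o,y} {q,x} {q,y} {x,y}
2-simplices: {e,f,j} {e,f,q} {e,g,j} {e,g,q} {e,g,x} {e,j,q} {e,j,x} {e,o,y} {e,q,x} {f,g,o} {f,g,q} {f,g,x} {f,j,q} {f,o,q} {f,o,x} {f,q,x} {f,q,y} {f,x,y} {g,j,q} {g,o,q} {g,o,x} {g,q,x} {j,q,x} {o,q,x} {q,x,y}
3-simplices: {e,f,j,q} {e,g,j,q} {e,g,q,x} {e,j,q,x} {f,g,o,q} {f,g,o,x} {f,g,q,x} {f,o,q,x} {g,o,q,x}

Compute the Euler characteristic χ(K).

χ(K)=-2

n_0=8 n_1=26 n_2=25 n_3=9
χ=+8−26+25−9=-2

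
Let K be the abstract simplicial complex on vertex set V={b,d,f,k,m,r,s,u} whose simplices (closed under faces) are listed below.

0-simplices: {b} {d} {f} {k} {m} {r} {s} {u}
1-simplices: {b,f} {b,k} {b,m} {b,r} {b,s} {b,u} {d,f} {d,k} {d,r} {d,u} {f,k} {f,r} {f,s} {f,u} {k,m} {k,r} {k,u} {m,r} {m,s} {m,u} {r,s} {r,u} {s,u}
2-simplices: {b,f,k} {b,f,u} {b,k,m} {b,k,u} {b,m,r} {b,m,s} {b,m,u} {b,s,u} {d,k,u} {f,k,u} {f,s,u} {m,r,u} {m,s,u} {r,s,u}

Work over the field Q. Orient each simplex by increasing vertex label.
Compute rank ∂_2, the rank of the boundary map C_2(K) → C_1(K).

n_0=8 n_1=23 n_2=14  [Q]
∂1: piv[bf,bk,bm,br,bs,bu,df] rk=7  ker:dk,dr,du,fk,fr,fs,fu,km,kr,ku,mr,ms,mu,rs,ru,su
∂2: piv[bfk,bfu,bkm,bku,bmr,bms,bmu,bsu,dku,fsu,mru,rsu] rk=12  ker:fku,msu
rk∂_2=12

rank∂_2=12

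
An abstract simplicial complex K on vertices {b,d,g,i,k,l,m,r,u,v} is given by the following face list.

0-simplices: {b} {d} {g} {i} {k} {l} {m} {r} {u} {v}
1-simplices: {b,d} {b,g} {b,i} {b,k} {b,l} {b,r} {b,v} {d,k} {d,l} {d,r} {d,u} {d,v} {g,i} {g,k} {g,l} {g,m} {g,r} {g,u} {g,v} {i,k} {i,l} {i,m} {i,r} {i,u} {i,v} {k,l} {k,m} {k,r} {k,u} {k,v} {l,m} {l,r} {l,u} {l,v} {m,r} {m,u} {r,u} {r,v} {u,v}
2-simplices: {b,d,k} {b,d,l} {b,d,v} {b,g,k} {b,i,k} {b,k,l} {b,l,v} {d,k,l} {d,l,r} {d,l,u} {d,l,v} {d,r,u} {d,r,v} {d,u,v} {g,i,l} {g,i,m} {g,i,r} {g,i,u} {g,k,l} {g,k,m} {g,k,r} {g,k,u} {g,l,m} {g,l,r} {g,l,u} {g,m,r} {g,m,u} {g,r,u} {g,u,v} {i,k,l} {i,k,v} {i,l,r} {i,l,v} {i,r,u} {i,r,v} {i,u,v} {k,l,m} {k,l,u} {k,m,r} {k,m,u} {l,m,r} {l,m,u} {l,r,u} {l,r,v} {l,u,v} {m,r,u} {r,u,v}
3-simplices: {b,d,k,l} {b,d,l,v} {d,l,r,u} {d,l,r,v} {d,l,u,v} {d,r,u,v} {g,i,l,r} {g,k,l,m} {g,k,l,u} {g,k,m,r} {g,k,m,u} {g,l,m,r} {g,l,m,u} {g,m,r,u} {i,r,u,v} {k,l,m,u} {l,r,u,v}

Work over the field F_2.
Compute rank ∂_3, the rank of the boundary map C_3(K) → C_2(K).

n_0=10 n_1=39 n_2=47 n_3=17  [Z2]
∂1: piv[bd,bg,bi,bk,bl,br,bv,du,gm] rk=9  ker:dk,dl,dr,dv,gi,gk,gl,gr,gu,gv,ik,il,im,ir,iu,iv,kl,km,kr,ku,kv,lm,lr,lu,lv,mr,mu,ru,rv,uv
∂2: piv[bdk,bdl,bdv,bgk,bik,bkl,blv,dlr,dlu,dru,drv,duv,gil,gim,gir,giu,gkl,gkm,gkr,gku,glm,glr,glu,gmr,gmu,guv,ikl,ikv,ilv] rk=29  ker:dkl,dlv,gru,ilr,iru,irv,iuv,klm,klu,kmr,kmu,lmr,lmu,lru,lrv,luv,mru,ruv
∂3: piv[bdkl,bdlv,dlru,dlrv,dluv,druv,gilr,gklm,gklu,gkmr,gkmu,glmr,glmu,gmru,iruv] rk=15  ker:klmu,lruv
rk∂_3=15

rank∂_3=15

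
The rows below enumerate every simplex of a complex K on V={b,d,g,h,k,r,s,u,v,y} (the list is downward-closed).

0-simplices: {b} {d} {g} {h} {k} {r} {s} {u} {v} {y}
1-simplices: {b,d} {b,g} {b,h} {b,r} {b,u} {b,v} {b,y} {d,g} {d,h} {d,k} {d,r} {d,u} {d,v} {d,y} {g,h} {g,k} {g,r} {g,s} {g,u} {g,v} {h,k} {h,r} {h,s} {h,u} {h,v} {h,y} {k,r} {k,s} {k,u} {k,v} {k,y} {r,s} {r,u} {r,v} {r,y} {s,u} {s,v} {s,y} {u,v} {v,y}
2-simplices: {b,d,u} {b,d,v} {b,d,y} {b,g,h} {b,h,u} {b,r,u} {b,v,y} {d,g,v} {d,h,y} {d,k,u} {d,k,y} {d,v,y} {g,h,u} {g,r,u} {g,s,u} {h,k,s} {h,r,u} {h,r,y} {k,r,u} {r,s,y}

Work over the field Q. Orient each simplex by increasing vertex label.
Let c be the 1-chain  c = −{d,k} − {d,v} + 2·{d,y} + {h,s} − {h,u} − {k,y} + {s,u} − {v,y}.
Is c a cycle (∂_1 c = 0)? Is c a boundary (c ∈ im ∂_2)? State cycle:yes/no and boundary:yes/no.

n_0=10 n_1=40 n_2=20  [Q]
∂1: piv[bd,bg,bh,br,bu,bv,by,dk,gs] rk=9  ker:dg,dh,dr,du,dv,dy,gh,gk,gr,gu,gv,hk,hr,hs,hu,hv,hy,kr,ks,ku,kv,ky,rs,ru,rv,ry,su,sv,sy,uv,vy
∂2: piv[bdu,bdv,bdy,bgh,bhu,bru,bvy,dgv,dhy,dku,dky,ghu,gru,gsu,hks,hru,hry,kru,rsy] rk=19  ker:dvy
∂1c = 0
c vs im∂2: residual ≠ 0 ⇒ not boundary

cycle:yes boundary:no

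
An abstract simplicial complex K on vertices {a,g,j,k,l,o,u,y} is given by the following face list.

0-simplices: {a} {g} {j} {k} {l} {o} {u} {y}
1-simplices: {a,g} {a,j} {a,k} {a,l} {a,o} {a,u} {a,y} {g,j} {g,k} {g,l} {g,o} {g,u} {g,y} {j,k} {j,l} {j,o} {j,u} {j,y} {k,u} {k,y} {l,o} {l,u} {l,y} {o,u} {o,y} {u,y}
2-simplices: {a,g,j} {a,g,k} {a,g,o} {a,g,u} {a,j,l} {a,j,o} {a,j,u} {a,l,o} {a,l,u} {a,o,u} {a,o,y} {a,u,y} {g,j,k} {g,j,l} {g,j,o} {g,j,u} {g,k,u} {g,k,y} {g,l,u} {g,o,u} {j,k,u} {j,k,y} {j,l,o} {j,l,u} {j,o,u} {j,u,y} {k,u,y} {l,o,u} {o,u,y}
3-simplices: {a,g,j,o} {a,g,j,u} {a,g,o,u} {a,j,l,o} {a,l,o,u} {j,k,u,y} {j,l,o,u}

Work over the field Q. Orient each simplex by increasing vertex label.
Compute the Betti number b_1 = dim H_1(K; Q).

n_0=8 n_1=26 n_2=29 n_3=7  [Q]
∂1: piv[ag,aj,ak,al,ao,au,ay] rk=7  ker:gj,gk,gl,go,gu,gy,jk,jl,jo,ju,jy,ku,ky,lo,lu,ly,ou,oy,uy
∂2: piv[agj,agk,ago,agu,ajl,ajo,aju,alo,alu,aou,aoy,auy,gjk,gjl,gku,gky,jky,juy] rk=18  ker:gjo,gju,glu,gou,jku,jlo,jlu,jou,kuy,lou,ouy
∂3: piv[agjo,agju,agou,ajlo,alou,jkuy,jlou] rk=7
b_1=(26−7)−18=1

b_1=1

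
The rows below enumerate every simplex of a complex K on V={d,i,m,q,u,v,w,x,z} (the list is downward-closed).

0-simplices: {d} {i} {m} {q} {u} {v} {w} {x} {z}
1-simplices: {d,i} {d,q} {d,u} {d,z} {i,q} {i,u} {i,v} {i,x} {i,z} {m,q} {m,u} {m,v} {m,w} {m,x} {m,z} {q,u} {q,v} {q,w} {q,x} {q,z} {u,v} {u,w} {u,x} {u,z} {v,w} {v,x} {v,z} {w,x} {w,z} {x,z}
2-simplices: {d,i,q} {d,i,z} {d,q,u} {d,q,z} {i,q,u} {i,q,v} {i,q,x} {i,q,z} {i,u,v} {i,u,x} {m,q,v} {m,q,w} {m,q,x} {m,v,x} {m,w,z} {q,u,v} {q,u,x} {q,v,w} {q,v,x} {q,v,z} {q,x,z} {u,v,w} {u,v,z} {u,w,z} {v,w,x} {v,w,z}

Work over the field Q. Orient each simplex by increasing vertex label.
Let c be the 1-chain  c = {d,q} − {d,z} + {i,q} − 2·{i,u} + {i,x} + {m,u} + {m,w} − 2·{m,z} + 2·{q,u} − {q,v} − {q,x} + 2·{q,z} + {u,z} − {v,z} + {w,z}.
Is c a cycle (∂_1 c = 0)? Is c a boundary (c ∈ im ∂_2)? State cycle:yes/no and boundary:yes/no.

cycle:yes boundary:no

n_0=9 n_1=30 n_2=26  [Q]
∂1: piv[di,dq,du,dz,iv,ix,mq,mw] rk=8  ker:iq,iu,iz,mu,mv,mx,mz,qu,qv,qw,qx,qz,uv,uw,ux,uz,vw,vx,vz,wx,wz,xz
∂2: piv[diq,diz,dqu,dqz,iqu,iqv,iqx,iuv,iux,mqv,mqw,mqx,mvx,mwz,qvw,qvz,qxz,uvw,uvz,uwz,vwx] rk=21  ker:iqz,quv,qux,qvx,vwz
∂1c = 0
c vs im∂2: residual ≠ 0 ⇒ not boundary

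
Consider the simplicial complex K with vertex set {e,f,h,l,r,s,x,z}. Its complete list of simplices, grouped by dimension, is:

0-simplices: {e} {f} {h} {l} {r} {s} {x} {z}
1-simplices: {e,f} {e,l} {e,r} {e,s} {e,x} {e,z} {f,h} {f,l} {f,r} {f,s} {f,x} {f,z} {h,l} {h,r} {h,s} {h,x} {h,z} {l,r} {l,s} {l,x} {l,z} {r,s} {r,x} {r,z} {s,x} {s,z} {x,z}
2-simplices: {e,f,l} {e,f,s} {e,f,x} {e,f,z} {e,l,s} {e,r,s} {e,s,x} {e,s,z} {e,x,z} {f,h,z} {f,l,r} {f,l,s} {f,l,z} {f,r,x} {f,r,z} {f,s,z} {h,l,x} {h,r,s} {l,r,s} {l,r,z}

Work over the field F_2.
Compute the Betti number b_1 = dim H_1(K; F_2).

b_1=3

n_0=8 n_1=27 n_2=20  [Z2]
∂1: piv[ef,el,er,es,ex,ez,fh] rk=7  ker:fl,fr,fs,fx,fz,hl,hr,hs,hx,hz,lr,ls,lx,lz,rs,rx,rz,sx,sz,xz
∂2: piv[efl,efs,efx,efz,els,ers,esx,esz,exz,fhz,flr,flz,frx,frz,hlx,hrs,lrs] rk=17  ker:fls,fsz,lrz
b_1=(27−7)−17=3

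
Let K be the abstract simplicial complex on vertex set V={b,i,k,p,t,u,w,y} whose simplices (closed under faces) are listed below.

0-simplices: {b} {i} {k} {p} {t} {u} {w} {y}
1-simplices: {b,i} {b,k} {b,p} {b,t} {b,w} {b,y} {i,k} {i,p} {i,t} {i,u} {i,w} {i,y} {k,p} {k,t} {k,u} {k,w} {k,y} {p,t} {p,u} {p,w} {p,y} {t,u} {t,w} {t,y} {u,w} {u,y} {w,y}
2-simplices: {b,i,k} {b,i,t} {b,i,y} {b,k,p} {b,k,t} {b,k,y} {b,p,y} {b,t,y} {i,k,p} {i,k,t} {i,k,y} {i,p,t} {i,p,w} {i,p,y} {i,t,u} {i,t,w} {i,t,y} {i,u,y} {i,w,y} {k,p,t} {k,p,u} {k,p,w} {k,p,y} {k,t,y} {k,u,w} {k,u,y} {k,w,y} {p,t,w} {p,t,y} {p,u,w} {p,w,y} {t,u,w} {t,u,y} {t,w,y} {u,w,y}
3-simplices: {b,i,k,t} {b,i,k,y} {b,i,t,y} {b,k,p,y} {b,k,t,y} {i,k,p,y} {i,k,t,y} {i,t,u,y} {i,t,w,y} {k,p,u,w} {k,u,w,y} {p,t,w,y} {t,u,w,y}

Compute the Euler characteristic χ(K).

n_0=8 n_1=27 n_2=35 n_3=13
χ=+8−27+35−13=3

χ(K)=3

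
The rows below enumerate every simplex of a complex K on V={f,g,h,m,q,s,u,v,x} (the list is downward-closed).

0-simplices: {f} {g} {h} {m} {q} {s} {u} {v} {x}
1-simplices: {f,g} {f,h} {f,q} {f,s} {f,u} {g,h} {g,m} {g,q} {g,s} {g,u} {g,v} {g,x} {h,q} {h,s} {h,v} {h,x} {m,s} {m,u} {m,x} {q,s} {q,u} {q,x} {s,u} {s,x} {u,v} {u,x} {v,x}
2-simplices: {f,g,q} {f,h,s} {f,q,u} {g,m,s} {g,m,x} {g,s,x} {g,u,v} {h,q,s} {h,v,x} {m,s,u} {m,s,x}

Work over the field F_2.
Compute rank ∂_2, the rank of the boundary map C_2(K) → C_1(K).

rank∂_2=10

n_0=9 n_1=27 n_2=11  [Z2]
∂1: piv[fg,fh,fq,fs,fu,gm,gv,gx] rk=8  ker:gh,gq,gs,gu,hq,hs,hv,hx,ms,mu,mx,qs,qu,qx,su,sx,uv,ux,vx
∂2: piv[fgq,fhs,fqu,gms,gmx,gsx,guv,hqs,hvx,msu] rk=10  ker:msx
rk∂_2=10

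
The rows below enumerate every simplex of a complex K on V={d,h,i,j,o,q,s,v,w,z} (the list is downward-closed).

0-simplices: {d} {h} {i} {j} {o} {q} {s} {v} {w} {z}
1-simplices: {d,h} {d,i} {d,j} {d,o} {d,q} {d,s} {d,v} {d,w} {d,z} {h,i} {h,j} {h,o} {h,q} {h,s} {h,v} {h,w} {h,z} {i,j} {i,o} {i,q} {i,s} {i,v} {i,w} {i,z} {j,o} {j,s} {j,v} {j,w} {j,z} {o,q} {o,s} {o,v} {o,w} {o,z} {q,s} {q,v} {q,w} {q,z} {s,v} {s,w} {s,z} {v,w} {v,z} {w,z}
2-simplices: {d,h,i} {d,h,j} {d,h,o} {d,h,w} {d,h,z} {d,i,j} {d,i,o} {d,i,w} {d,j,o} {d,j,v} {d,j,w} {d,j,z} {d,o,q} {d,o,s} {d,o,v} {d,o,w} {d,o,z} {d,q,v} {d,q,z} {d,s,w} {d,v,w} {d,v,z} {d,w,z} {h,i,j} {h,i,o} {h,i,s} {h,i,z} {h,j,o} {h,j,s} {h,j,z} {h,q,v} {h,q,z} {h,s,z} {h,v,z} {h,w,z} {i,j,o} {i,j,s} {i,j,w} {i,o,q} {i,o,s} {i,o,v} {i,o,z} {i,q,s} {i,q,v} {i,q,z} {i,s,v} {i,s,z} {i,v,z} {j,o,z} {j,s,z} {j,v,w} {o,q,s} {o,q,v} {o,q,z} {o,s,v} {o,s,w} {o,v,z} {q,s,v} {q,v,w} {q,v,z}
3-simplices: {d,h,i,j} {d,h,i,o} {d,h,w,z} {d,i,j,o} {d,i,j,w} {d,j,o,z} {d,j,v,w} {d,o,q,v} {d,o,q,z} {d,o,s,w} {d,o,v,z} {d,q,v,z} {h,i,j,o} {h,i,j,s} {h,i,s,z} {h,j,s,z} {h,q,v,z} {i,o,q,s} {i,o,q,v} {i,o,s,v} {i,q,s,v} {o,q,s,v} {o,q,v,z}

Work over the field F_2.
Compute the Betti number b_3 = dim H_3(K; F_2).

b_3=2

n_0=10 n_1=44 n_2=60 n_3=23  [Z2]
∂1: piv[dh,di,dj,do,dq,ds,dv,dw,dz] rk=9  ker:hi,hj,ho,hq,hs,hv,hw,hz,ij,io,iq,is,iv,iw,iz,jo,js,jv,jw,jz,oq,os,ov,ow,oz,qs,qv,qw,qz,sv,sw,sz,vw,vz,wz
∂2: piv[dhi,dhj,dho,dhw,dhz,dij,dio,diw,djo,djv,djw,djz,doq,dos,dov,dow,doz,dqv,dqz,dsw,dvw,dvz,dwz,his,hiz,hjs,hqv,hqz,hsz,ioq,ios,iov,iqs,isv,qvw] rk=35  ker:hij,hio,hjo,hjz,hvz,hwz,ijo,ijs,ijw,ioz,iqv,iqz,isz,ivz,joz,jsz,jvw,oqs,oqv,oqz,osv,osw,ovz,qsv,qvz
∂3: piv[dhij,dhio,dhwz,dijo,dijw,djoz,djvw,doqv,doqz,dosw,dovz,dqvz,hijo,hijs,hisz,hjsz,hqvz,ioqs,ioqv,iosv,iqsv] rk=21  ker:oqsv,oqvz
b_3=(23−21)−0=2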